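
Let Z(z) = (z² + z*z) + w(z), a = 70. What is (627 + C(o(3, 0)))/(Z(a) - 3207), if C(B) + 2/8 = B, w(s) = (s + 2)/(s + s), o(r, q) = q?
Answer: 87745/923092 ≈ 0.095056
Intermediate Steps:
w(s) = (2 + s)/(2*s) (w(s) = (2 + s)/((2*s)) = (2 + s)*(1/(2*s)) = (2 + s)/(2*s))
C(B) = -¼ + B
Z(z) = 2*z² + (2 + z)/(2*z) (Z(z) = (z² + z*z) + (2 + z)/(2*z) = (z² + z²) + (2 + z)/(2*z) = 2*z² + (2 + z)/(2*z))
(627 + C(o(3, 0)))/(Z(a) - 3207) = (627 + (-¼ + 0))/((½)*(2 + 70 + 4*70³)/70 - 3207) = (627 - ¼)/((½)*(1/70)*(2 + 70 + 4*343000) - 3207) = 2507/(4*((½)*(1/70)*(2 + 70 + 1372000) - 3207)) = 2507/(4*((½)*(1/70)*1372072 - 3207)) = 2507/(4*(343018/35 - 3207)) = 2507/(4*(230773/35)) = (2507/4)*(35/230773) = 87745/923092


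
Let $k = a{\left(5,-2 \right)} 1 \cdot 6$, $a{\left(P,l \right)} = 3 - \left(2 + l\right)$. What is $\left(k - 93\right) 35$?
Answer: $-2625$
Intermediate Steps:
$a{\left(P,l \right)} = 1 - l$ ($a{\left(P,l \right)} = 3 - \left(2 + l\right) = 1 - l$)
$k = 18$ ($k = \left(1 - -2\right) 1 \cdot 6 = \left(1 + 2\right) 6 = 3 \cdot 6 = 18$)
$\left(k - 93\right) 35 = \left(18 - 93\right) 35 = \left(-75\right) 35 = -2625$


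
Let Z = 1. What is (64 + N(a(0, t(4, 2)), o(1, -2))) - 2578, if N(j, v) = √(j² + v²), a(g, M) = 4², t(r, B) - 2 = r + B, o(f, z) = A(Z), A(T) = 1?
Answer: -2514 + √257 ≈ -2498.0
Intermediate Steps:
o(f, z) = 1
t(r, B) = 2 + B + r (t(r, B) = 2 + (r + B) = 2 + (B + r) = 2 + B + r)
a(g, M) = 16
(64 + N(a(0, t(4, 2)), o(1, -2))) - 2578 = (64 + √(16² + 1²)) - 2578 = (64 + √(256 + 1)) - 2578 = (64 + √257) - 2578 = -2514 + √257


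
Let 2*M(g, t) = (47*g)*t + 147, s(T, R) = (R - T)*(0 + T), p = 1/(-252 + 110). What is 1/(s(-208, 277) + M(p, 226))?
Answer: -71/7159917 ≈ -9.9163e-6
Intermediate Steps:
p = -1/142 (p = 1/(-142) = -1/142 ≈ -0.0070423)
s(T, R) = T*(R - T) (s(T, R) = (R - T)*T = T*(R - T))
M(g, t) = 147/2 + 47*g*t/2 (M(g, t) = ((47*g)*t + 147)/2 = (47*g*t + 147)/2 = (147 + 47*g*t)/2 = 147/2 + 47*g*t/2)
1/(s(-208, 277) + M(p, 226)) = 1/(-208*(277 - 1*(-208)) + (147/2 + (47/2)*(-1/142)*226)) = 1/(-208*(277 + 208) + (147/2 - 5311/142)) = 1/(-208*485 + 2563/71) = 1/(-100880 + 2563/71) = 1/(-7159917/71) = -71/7159917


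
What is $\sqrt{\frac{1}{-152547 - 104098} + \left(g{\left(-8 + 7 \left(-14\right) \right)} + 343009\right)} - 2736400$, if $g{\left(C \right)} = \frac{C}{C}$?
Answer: $-2736400 + \frac{\sqrt{22592921682878605}}{256645} \approx -2.7358 \cdot 10^{6}$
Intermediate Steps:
$g{\left(C \right)} = 1$
$\sqrt{\frac{1}{-152547 - 104098} + \left(g{\left(-8 + 7 \left(-14\right) \right)} + 343009\right)} - 2736400 = \sqrt{\frac{1}{-152547 - 104098} + \left(1 + 343009\right)} - 2736400 = \sqrt{\frac{1}{-256645} + 343010} - 2736400 = \sqrt{- \frac{1}{256645} + 343010} - 2736400 = \sqrt{\frac{88031801449}{256645}} - 2736400 = \frac{\sqrt{22592921682878605}}{256645} - 2736400 = -2736400 + \frac{\sqrt{22592921682878605}}{256645}$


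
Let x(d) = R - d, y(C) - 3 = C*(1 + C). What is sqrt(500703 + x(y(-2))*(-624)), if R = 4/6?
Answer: sqrt(503407) ≈ 709.51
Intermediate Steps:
y(C) = 3 + C*(1 + C)
R = 2/3 (R = 4*(1/6) = 2/3 ≈ 0.66667)
x(d) = 2/3 - d
sqrt(500703 + x(y(-2))*(-624)) = sqrt(500703 + (2/3 - (3 - 2 + (-2)**2))*(-624)) = sqrt(500703 + (2/3 - (3 - 2 + 4))*(-624)) = sqrt(500703 + (2/3 - 1*5)*(-624)) = sqrt(500703 + (2/3 - 5)*(-624)) = sqrt(500703 - 13/3*(-624)) = sqrt(500703 + 2704) = sqrt(503407)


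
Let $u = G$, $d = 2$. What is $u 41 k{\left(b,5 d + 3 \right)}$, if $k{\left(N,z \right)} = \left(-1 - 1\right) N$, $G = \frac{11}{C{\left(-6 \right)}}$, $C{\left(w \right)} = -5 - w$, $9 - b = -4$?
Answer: $-11726$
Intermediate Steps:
$b = 13$ ($b = 9 - -4 = 9 + 4 = 13$)
$G = 11$ ($G = \frac{11}{-5 - -6} = \frac{11}{-5 + 6} = \frac{11}{1} = 11 \cdot 1 = 11$)
$u = 11$
$k{\left(N,z \right)} = - 2 N$
$u 41 k{\left(b,5 d + 3 \right)} = 11 \cdot 41 \left(\left(-2\right) 13\right) = 451 \left(-26\right) = -11726$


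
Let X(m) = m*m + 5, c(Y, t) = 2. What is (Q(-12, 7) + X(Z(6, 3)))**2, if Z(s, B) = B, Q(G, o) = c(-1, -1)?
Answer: 256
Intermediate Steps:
Q(G, o) = 2
X(m) = 5 + m**2 (X(m) = m**2 + 5 = 5 + m**2)
(Q(-12, 7) + X(Z(6, 3)))**2 = (2 + (5 + 3**2))**2 = (2 + (5 + 9))**2 = (2 + 14)**2 = 16**2 = 256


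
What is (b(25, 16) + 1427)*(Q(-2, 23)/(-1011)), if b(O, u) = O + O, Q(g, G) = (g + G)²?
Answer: -217119/337 ≈ -644.27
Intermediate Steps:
Q(g, G) = (G + g)²
b(O, u) = 2*O
(b(25, 16) + 1427)*(Q(-2, 23)/(-1011)) = (2*25 + 1427)*((23 - 2)²/(-1011)) = (50 + 1427)*(21²*(-1/1011)) = 1477*(441*(-1/1011)) = 1477*(-147/337) = -217119/337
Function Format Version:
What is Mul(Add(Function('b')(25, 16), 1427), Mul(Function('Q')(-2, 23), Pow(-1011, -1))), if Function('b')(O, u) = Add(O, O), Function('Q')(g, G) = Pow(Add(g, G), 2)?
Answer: Rational(-217119, 337) ≈ -644.27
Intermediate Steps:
Function('Q')(g, G) = Pow(Add(G, g), 2)
Function('b')(O, u) = Mul(2, O)
Mul(Add(Function('b')(25, 16), 1427), Mul(Function('Q')(-2, 23), Pow(-1011, -1))) = Mul(Add(Mul(2, 25), 1427), Mul(Pow(Add(23, -2), 2), Pow(-1011, -1))) = Mul(Add(50, 1427), Mul(Pow(21, 2), Rational(-1, 1011))) = Mul(1477, Mul(441, Rational(-1, 1011))) = Mul(1477, Rational(-147, 337)) = Rational(-217119, 337)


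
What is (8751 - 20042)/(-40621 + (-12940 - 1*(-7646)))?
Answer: 11291/45915 ≈ 0.24591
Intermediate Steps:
(8751 - 20042)/(-40621 + (-12940 - 1*(-7646))) = -11291/(-40621 + (-12940 + 7646)) = -11291/(-40621 - 5294) = -11291/(-45915) = -11291*(-1/45915) = 11291/45915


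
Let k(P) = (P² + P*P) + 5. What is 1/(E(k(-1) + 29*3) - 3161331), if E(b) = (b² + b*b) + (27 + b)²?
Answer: -1/3129018 ≈ -3.1959e-7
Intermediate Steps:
k(P) = 5 + 2*P² (k(P) = (P² + P²) + 5 = 2*P² + 5 = 5 + 2*P²)
E(b) = (27 + b)² + 2*b² (E(b) = (b² + b²) + (27 + b)² = 2*b² + (27 + b)² = (27 + b)² + 2*b²)
1/(E(k(-1) + 29*3) - 3161331) = 1/(((27 + ((5 + 2*(-1)²) + 29*3))² + 2*((5 + 2*(-1)²) + 29*3)²) - 3161331) = 1/(((27 + ((5 + 2*1) + 87))² + 2*((5 + 2*1) + 87)²) - 3161331) = 1/(((27 + ((5 + 2) + 87))² + 2*((5 + 2) + 87)²) - 3161331) = 1/(((27 + (7 + 87))² + 2*(7 + 87)²) - 3161331) = 1/(((27 + 94)² + 2*94²) - 3161331) = 1/((121² + 2*8836) - 3161331) = 1/((14641 + 17672) - 3161331) = 1/(32313 - 3161331) = 1/(-3129018) = -1/3129018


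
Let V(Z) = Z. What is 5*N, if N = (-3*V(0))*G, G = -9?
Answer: 0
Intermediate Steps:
N = 0 (N = -3*0*(-9) = 0*(-9) = 0)
5*N = 5*0 = 0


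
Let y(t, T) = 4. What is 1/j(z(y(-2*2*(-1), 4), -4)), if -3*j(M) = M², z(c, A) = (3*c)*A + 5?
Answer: -3/1849 ≈ -0.0016225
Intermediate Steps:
z(c, A) = 5 + 3*A*c (z(c, A) = 3*A*c + 5 = 5 + 3*A*c)
j(M) = -M²/3
1/j(z(y(-2*2*(-1), 4), -4)) = 1/(-(5 + 3*(-4)*4)²/3) = 1/(-(5 - 48)²/3) = 1/(-⅓*(-43)²) = 1/(-⅓*1849) = 1/(-1849/3) = -3/1849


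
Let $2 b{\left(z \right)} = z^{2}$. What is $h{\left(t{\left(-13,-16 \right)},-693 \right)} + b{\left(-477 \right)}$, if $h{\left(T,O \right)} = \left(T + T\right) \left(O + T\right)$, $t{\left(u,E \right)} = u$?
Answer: $\frac{264241}{2} \approx 1.3212 \cdot 10^{5}$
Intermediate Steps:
$b{\left(z \right)} = \frac{z^{2}}{2}$
$h{\left(T,O \right)} = 2 T \left(O + T\right)$
$h{\left(t{\left(-13,-16 \right)},-693 \right)} + b{\left(-477 \right)} = 2 \left(-13\right) \left(-693 - 13\right) + \frac{\left(-477\right)^{2}}{2} = 2 \left(-13\right) \left(-706\right) + \frac{1}{2} \cdot 227529 = 18356 + \frac{227529}{2} = \frac{264241}{2}$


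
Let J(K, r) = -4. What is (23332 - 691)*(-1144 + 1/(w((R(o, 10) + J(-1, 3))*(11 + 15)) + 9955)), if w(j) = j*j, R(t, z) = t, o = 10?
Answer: -888181592823/34291 ≈ -2.5901e+7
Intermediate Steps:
w(j) = j**2
(23332 - 691)*(-1144 + 1/(w((R(o, 10) + J(-1, 3))*(11 + 15)) + 9955)) = (23332 - 691)*(-1144 + 1/(((10 - 4)*(11 + 15))**2 + 9955)) = 22641*(-1144 + 1/((6*26)**2 + 9955)) = 22641*(-1144 + 1/(156**2 + 9955)) = 22641*(-1144 + 1/(24336 + 9955)) = 22641*(-1144 + 1/34291) = 22641*(-39228903/34291) = -888181592823/34291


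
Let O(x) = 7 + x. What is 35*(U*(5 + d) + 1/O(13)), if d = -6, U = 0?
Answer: 7/4 ≈ 1.7500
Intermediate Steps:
35*(U*(5 + d) + 1/O(13)) = 35*(0*(5 - 6) + 1/(7 + 13)) = 35*(0*(-1) + 1/20) = 35*(0 + 1/20) = 35*(1/20) = 7/4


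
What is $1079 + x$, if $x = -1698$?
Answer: $-619$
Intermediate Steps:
$1079 + x = 1079 - 1698 = -619$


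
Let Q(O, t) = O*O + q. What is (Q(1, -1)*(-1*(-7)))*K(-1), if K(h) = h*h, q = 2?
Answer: 21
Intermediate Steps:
K(h) = h²
Q(O, t) = 2 + O² (Q(O, t) = O*O + 2 = O² + 2 = 2 + O²)
(Q(1, -1)*(-1*(-7)))*K(-1) = ((2 + 1²)*(-1*(-7)))*(-1)² = ((2 + 1)*7)*1 = (3*7)*1 = 21*1 = 21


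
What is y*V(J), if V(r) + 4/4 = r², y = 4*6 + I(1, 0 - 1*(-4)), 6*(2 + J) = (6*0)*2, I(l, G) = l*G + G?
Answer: 96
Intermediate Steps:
I(l, G) = G + G*l (I(l, G) = G*l + G = G + G*l)
J = -2 (J = -2 + ((6*0)*2)/6 = -2 + (0*2)/6 = -2 + (⅙)*0 = -2 + 0 = -2)
y = 32 (y = 4*6 + (0 - 1*(-4))*(1 + 1) = 24 + (0 + 4)*2 = 24 + 4*2 = 24 + 8 = 32)
V(r) = -1 + r²
y*V(J) = 32*(-1 + (-2)²) = 32*(-1 + 4) = 32*3 = 96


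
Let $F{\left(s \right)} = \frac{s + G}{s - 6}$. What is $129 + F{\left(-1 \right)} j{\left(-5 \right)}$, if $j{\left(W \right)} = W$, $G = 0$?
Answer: $\frac{898}{7} \approx 128.29$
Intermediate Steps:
$F{\left(s \right)} = \frac{s}{-6 + s}$ ($F{\left(s \right)} = \frac{s + 0}{s - 6} = \frac{s}{-6 + s}$)
$129 + F{\left(-1 \right)} j{\left(-5 \right)} = 129 + - \frac{1}{-6 - 1} \left(-5\right) = 129 + - \frac{1}{-7} \left(-5\right) = 129 + \left(-1\right) \left(- \frac{1}{7}\right) \left(-5\right) = 129 + \frac{1}{7} \left(-5\right) = 129 - \frac{5}{7} = \frac{898}{7}$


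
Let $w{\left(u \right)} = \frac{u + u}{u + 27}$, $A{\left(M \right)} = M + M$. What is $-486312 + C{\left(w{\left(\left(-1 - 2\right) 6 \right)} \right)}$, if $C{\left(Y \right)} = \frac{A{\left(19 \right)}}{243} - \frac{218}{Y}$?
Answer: $- \frac{236321069}{486} \approx -4.8626 \cdot 10^{5}$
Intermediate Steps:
$A{\left(M \right)} = 2 M$
$w{\left(u \right)} = \frac{2 u}{27 + u}$
$C{\left(Y \right)} = \frac{38}{243} - \frac{218}{Y}$ ($C{\left(Y \right)} = \frac{2 \cdot 19}{243} - \frac{218}{Y} = 38 \cdot \frac{1}{243} - \frac{218}{Y} = \frac{38}{243} - \frac{218}{Y}$)
$-486312 + C{\left(w{\left(\left(-1 - 2\right) 6 \right)} \right)} = -486312 - \left(- \frac{38}{243} + \frac{218}{2 \left(-1 - 2\right) 6 \frac{1}{27 + \left(-1 - 2\right) 6}}\right) = -486312 - \left(- \frac{38}{243} + \frac{218}{2 \left(\left(-3\right) 6\right) \frac{1}{27 - 18}}\right) = -486312 - \left(- \frac{38}{243} + \frac{218}{2 \left(-18\right) \frac{1}{27 - 18}}\right) = -486312 - \left(- \frac{38}{243} + \frac{218}{2 \left(-18\right) \frac{1}{9}}\right) = -486312 - \left(- \frac{38}{243} + \frac{218}{-4}\right) = -486312 + \left(\frac{38}{243} - - \frac{109}{2}\right) = -486312 + \left(\frac{38}{243} + \frac{109}{2}\right) = -486312 + \frac{26563}{486} = - \frac{236321069}{486}$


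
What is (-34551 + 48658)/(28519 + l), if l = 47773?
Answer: 14107/76292 ≈ 0.18491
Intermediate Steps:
(-34551 + 48658)/(28519 + l) = (-34551 + 48658)/(28519 + 47773) = 14107/76292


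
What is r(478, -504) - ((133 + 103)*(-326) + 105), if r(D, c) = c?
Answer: 76327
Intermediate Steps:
r(478, -504) - ((133 + 103)*(-326) + 105) = -504 - ((133 + 103)*(-326) + 105) = -504 - (236*(-326) + 105) = -504 - (-76936 + 105) = -504 - 1*(-76831) = -504 + 76831 = 76327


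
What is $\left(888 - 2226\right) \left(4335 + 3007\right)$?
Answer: $-9823596$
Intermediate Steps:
$\left(888 - 2226\right) \left(4335 + 3007\right) = \left(-1338\right) 7342 = -9823596$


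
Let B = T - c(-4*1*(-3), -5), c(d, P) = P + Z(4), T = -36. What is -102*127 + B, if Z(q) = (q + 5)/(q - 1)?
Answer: -12988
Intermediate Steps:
Z(q) = (5 + q)/(-1 + q)
c(d, P) = 3 + P (c(d, P) = P + (5 + 4)/(-1 + 4) = P + 9/3 = P + (⅓)*9 = P + 3 = 3 + P)
B = -34 (B = -36 - (3 - 5) = -36 - 1*(-2) = -36 + 2 = -34)
-102*127 + B = -102*127 - 34 = -12954 - 34 = -12988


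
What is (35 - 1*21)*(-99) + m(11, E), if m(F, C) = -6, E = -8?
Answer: -1392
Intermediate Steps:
(35 - 1*21)*(-99) + m(11, E) = (35 - 1*21)*(-99) - 6 = (35 - 21)*(-99) - 6 = 14*(-99) - 6 = -1386 - 6 = -1392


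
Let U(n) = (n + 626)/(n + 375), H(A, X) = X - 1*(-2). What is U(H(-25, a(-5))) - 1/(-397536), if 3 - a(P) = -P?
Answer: 27650879/16564000 ≈ 1.6693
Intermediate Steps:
a(P) = 3 + P (a(P) = 3 - (-1)*P = 3 + P)
H(A, X) = 2 + X (H(A, X) = X + 2 = 2 + X)
U(n) = (626 + n)/(375 + n)
U(H(-25, a(-5))) - 1/(-397536) = (626 + (2 + (3 - 5)))/(375 + (2 + (3 - 5))) - 1/(-397536) = (626 + (2 - 2))/(375 + (2 - 2)) - 1*(-1/397536) = (626 + 0)/(375 + 0) + 1/397536 = 626/375 + 1/397536 = 27650879/16564000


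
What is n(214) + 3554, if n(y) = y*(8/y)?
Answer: 3562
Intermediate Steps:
n(y) = 8
n(214) + 3554 = 8 + 3554 = 3562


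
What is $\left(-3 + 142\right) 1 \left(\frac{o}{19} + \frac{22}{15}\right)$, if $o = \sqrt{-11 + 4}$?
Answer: $\frac{3058}{15} + \frac{139 i \sqrt{7}}{19} \approx 203.87 + 19.356 i$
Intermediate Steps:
$o = i \sqrt{7}$ ($o = \sqrt{-7} = i \sqrt{7} \approx 2.6458 i$)
$\left(-3 + 142\right) 1 \left(\frac{o}{19} + \frac{22}{15}\right) = \left(-3 + 142\right) 1 \left(\frac{i \sqrt{7}}{19} + \frac{22}{15}\right) = 139 \cdot 1 \left(i \sqrt{7} \cdot \frac{1}{19} + 22 \cdot \frac{1}{15}\right) = 139 \cdot 1 \left(\frac{i \sqrt{7}}{19} + \frac{22}{15}\right) = 139 \cdot 1 \left(\frac{22}{15} + \frac{i \sqrt{7}}{19}\right) = 139 \left(\frac{22}{15} + \frac{i \sqrt{7}}{19}\right) = \frac{3058}{15} + \frac{139 i \sqrt{7}}{19}$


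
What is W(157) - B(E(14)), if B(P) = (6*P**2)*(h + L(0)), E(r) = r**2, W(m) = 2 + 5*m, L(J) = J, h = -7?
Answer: 1614259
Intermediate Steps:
B(P) = -42*P**2 (B(P) = (6*P**2)*(-7 + 0) = (6*P**2)*(-7) = -42*P**2)
W(157) - B(E(14)) = (2 + 5*157) - (-42)*(14**2)**2 = (2 + 785) - (-42)*196**2 = 787 - (-42)*38416 = 787 - 1*(-1613472) = 787 + 1613472 = 1614259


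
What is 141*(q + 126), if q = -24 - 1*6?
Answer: 13536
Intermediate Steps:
q = -30 (q = -24 - 6 = -30)
141*(q + 126) = 141*(-30 + 126) = 141*96 = 13536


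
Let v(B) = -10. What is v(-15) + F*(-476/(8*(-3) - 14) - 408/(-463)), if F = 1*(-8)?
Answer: -1031538/8797 ≈ -117.26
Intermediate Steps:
F = -8
v(-15) + F*(-476/(8*(-3) - 14) - 408/(-463)) = -10 - 8*(-476/(8*(-3) - 14) - 408/(-463)) = -10 - 8*(-476/(-24 - 14) - 408*(-1/463)) = -10 - 8*(-476/(-38) + 408/463) = -10 - 8*(-476*(-1/38) + 408/463) = -10 - 8*(238/19 + 408/463) = -10 - 8*117946/8797 = -10 - 943568/8797 = -1031538/8797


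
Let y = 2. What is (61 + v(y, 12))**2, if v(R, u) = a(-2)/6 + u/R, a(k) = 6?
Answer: 4624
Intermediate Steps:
v(R, u) = 1 + u/R (v(R, u) = 6/6 + u/R = 6*(1/6) + u/R = 1 + u/R)
(61 + v(y, 12))**2 = (61 + (2 + 12)/2)**2 = (61 + (1/2)*14)**2 = (61 + 7)**2 = 68**2 = 4624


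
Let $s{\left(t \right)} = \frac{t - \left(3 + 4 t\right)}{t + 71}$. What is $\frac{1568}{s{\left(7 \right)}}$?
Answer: $-5096$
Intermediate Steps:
$s{\left(t \right)} = \frac{-3 - 3 t}{71 + t}$ ($s{\left(t \right)} = \frac{t - \left(3 + 4 t\right)}{71 + t} = \frac{-3 - 3 t}{71 + t}$)
$\frac{1568}{s{\left(7 \right)}} = \frac{1568}{3 \frac{1}{71 + 7} \left(-1 - 7\right)} = \frac{1568}{3 \cdot \frac{1}{78} \left(-1 - 7\right)} = \frac{1568}{3 \cdot \frac{1}{78} \left(-8\right)} = \frac{1568}{- \frac{4}{13}} = 1568 \left(- \frac{13}{4}\right) = -5096$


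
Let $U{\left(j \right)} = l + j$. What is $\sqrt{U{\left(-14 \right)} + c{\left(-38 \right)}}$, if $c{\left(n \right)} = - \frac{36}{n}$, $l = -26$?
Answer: $\frac{i \sqrt{14098}}{19} \approx 6.2492 i$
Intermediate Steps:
$U{\left(j \right)} = -26 + j$
$\sqrt{U{\left(-14 \right)} + c{\left(-38 \right)}} = \sqrt{\left(-26 - 14\right) - \frac{36}{-38}} = \sqrt{-40 - - \frac{18}{19}} = \sqrt{-40 + \frac{18}{19}} = \sqrt{- \frac{742}{19}} = \frac{i \sqrt{14098}}{19}$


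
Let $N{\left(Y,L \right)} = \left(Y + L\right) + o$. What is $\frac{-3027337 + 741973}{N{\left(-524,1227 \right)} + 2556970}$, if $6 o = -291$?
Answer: $- \frac{1523576}{1705083} \approx -0.89355$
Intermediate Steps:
$o = - \frac{97}{2}$ ($o = \frac{1}{6} \left(-291\right) = - \frac{97}{2} \approx -48.5$)
$N{\left(Y,L \right)} = - \frac{97}{2} + L + Y$ ($N{\left(Y,L \right)} = \left(Y + L\right) - \frac{97}{2} = \left(L + Y\right) - \frac{97}{2} = - \frac{97}{2} + L + Y$)
$\frac{-3027337 + 741973}{N{\left(-524,1227 \right)} + 2556970} = \frac{-3027337 + 741973}{\left(- \frac{97}{2} + 1227 - 524\right) + 2556970} = - \frac{2285364}{\frac{1309}{2} + 2556970} = - \frac{2285364}{\frac{5115249}{2}} = \left(-2285364\right) \frac{2}{5115249} = - \frac{1523576}{1705083}$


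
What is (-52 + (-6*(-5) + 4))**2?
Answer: 324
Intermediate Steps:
(-52 + (-6*(-5) + 4))**2 = (-52 + (30 + 4))**2 = (-52 + 34)**2 = (-18)**2 = 324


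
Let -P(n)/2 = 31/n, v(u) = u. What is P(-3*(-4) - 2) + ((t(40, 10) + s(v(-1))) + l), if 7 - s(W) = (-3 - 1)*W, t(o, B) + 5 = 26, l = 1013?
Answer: 5154/5 ≈ 1030.8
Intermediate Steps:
t(o, B) = 21 (t(o, B) = -5 + 26 = 21)
s(W) = 7 + 4*W (s(W) = 7 - (-3 - 1)*W = 7 - (-4)*W = 7 + 4*W)
P(n) = -62/n
P(-3*(-4) - 2) + ((t(40, 10) + s(v(-1))) + l) = -62/(-3*(-4) - 2) + ((21 + (7 + 4*(-1))) + 1013) = -62/(12 - 2) + ((21 + (7 - 4)) + 1013) = -62/10 + ((21 + 3) + 1013) = -62*⅒ + (24 + 1013) = -31/5 + 1037 = 5154/5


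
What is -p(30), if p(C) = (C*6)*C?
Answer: -5400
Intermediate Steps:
p(C) = 6*C**2 (p(C) = (6*C)*C = 6*C**2)
-p(30) = -6*30**2 = -6*900 = -1*5400 = -5400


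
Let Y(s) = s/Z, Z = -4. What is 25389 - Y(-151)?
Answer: 101405/4 ≈ 25351.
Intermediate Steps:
Y(s) = -s/4 (Y(s) = s/(-4) = s*(-¼) = -s/4)
25389 - Y(-151) = 25389 - (-1)*(-151)/4 = 25389 - 1*151/4 = 25389 - 151/4 = 101405/4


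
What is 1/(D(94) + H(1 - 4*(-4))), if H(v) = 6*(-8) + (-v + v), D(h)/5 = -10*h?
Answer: -1/4748 ≈ -0.00021061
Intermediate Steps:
D(h) = -50*h (D(h) = 5*(-10*h) = -50*h)
H(v) = -48 (H(v) = -48 + 0 = -48)
1/(D(94) + H(1 - 4*(-4))) = 1/(-50*94 - 48) = 1/(-4700 - 48) = 1/(-4748) = -1/4748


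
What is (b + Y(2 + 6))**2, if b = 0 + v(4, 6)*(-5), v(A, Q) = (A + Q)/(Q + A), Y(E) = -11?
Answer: 256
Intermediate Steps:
v(A, Q) = 1 (v(A, Q) = (A + Q)/(A + Q) = 1)
b = -5 (b = 0 + 1*(-5) = 0 - 5 = -5)
(b + Y(2 + 6))**2 = (-5 - 11)**2 = (-16)**2 = 256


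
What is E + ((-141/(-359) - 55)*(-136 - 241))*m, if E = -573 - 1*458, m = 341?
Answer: 2519861299/359 ≈ 7.0191e+6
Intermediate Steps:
E = -1031 (E = -573 - 458 = -1031)
E + ((-141/(-359) - 55)*(-136 - 241))*m = -1031 + ((-141/(-359) - 55)*(-136 - 241))*341 = -1031 + ((-141*(-1/359) - 55)*(-377))*341 = -1031 + ((141/359 - 55)*(-377))*341 = -1031 - 19604/359*(-377)*341 = -1031 + (7390708/359)*341 = -1031 + 2520231428/359 = 2519861299/359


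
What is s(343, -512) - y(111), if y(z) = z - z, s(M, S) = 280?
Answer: 280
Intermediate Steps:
y(z) = 0
s(343, -512) - y(111) = 280 - 1*0 = 280 + 0 = 280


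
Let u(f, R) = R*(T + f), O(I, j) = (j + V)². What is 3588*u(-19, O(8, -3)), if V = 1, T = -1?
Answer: -287040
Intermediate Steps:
O(I, j) = (1 + j)² (O(I, j) = (j + 1)² = (1 + j)²)
u(f, R) = R*(-1 + f)
3588*u(-19, O(8, -3)) = 3588*((1 - 3)²*(-1 - 19)) = 3588*((-2)²*(-20)) = 3588*(4*(-20)) = 3588*(-80) = -287040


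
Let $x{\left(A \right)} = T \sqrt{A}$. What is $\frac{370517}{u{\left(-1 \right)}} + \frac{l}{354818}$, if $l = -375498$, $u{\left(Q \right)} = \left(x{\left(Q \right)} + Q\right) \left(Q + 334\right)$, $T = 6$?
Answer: $- \frac{68046305882}{2185856289} - \frac{741034 i}{4107} \approx -31.13 - 180.43 i$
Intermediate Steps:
$x{\left(A \right)} = 6 \sqrt{A}$
$u{\left(Q \right)} = \left(334 + Q\right) \left(Q + 6 \sqrt{Q}\right)$ ($u{\left(Q \right)} = \left(6 \sqrt{Q} + Q\right) \left(Q + 334\right) = \left(Q + 6 \sqrt{Q}\right) \left(334 + Q\right) = \left(334 + Q\right) \left(Q + 6 \sqrt{Q}\right)$)
$\frac{370517}{u{\left(-1 \right)}} + \frac{l}{354818} = \frac{370517}{\left(-1\right)^{2} + 6 \left(-1\right)^{\frac{3}{2}} + 334 \left(-1\right) + 2004 \sqrt{-1}} - \frac{375498}{354818} = \frac{370517}{1 + 6 \left(- i\right) - 334 + 2004 i} - \frac{187749}{177409} = \frac{370517}{1 - 6 i - 334 + 2004 i} - \frac{187749}{177409} = \frac{370517}{-333 + 1998 i} - \frac{187749}{177409} = 370517 \frac{-333 - 1998 i}{4102893} - \frac{187749}{177409} = \frac{370517 \left(-333 - 1998 i\right)}{4102893} - \frac{187749}{177409} = - \frac{187749}{177409} + \frac{370517 \left(-333 - 1998 i\right)}{4102893}$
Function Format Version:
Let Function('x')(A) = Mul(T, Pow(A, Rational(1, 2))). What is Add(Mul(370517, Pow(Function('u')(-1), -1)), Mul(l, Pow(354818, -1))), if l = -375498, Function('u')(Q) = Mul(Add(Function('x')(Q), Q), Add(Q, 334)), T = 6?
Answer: Add(Rational(-68046305882, 2185856289), Mul(Rational(-741034, 4107), I)) ≈ Add(-31.130, Mul(-180.43, I))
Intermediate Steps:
Function('x')(A) = Mul(6, Pow(A, Rational(1, 2)))
Function('u')(Q) = Mul(Add(334, Q), Add(Q, Mul(6, Pow(Q, Rational(1, 2))))) (Function('u')(Q) = Mul(Add(Mul(6, Pow(Q, Rational(1, 2))), Q), Add(Q, 334)) = Mul(Add(Q, Mul(6, Pow(Q, Rational(1, 2)))), Add(334, Q)) = Mul(Add(334, Q), Add(Q, Mul(6, Pow(Q, Rational(1, 2))))))
Add(Mul(370517, Pow(Function('u')(-1), -1)), Mul(l, Pow(354818, -1))) = Add(Mul(370517, Pow(Add(Pow(-1, 2), Mul(6, Pow(-1, Rational(3, 2))), Mul(334, -1), Mul(2004, Pow(-1, Rational(1, 2)))), -1)), Mul(-375498, Pow(354818, -1))) = Add(Mul(370517, Pow(Add(1, Mul(6, Mul(-1, I)), -334, Mul(2004, I)), -1)), Mul(-375498, Rational(1, 354818))) = Add(Mul(370517, Pow(Add(1, Mul(-6, I), -334, Mul(2004, I)), -1)), Rational(-187749, 177409)) = Add(Mul(370517, Pow(Add(-333, Mul(1998, I)), -1)), Rational(-187749, 177409)) = Add(Mul(370517, Mul(Rational(1, 4102893), Add(-333, Mul(-1998, I)))), Rational(-187749, 177409)) = Add(Mul(Rational(370517, 4102893), Add(-333, Mul(-1998, I))), Rational(-187749, 177409)) = Add(Rational(-187749, 177409), Mul(Rational(370517, 4102893), Add(-333, Mul(-1998, I))))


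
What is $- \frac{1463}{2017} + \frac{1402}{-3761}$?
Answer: $- \frac{8330177}{7585937} \approx -1.0981$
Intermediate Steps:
$- \frac{1463}{2017} + \frac{1402}{-3761} = \left(-1463\right) \frac{1}{2017} + 1402 \left(- \frac{1}{3761}\right) = - \frac{1463}{2017} - \frac{1402}{3761} = - \frac{8330177}{7585937}$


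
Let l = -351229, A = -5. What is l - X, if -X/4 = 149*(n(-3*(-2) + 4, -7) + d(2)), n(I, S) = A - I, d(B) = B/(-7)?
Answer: -2522375/7 ≈ -3.6034e+5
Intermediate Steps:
d(B) = -B/7 (d(B) = B*(-⅐) = -B/7)
n(I, S) = -5 - I
X = 63772/7 (X = -596*((-5 - (-3*(-2) + 4)) - ⅐*2) = -596*((-5 - (6 + 4)) - 2/7) = -596*((-5 - 1*10) - 2/7) = -596*((-5 - 10) - 2/7) = -596*(-15 - 2/7) = -596*(-107)/7 = -4*(-15943/7) = 63772/7 ≈ 9110.3)
l - X = -351229 - 1*63772/7 = -351229 - 63772/7 = -2522375/7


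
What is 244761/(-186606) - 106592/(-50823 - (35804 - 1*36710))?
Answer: 40597735/49284718 ≈ 0.82374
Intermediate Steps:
244761/(-186606) - 106592/(-50823 - (35804 - 1*36710)) = 244761*(-1/186606) - 106592/(-50823 - (35804 - 36710)) = -81587/62202 - 106592/(-50823 - 1*(-906)) = -81587/62202 - 106592/(-50823 + 906) = -81587/62202 - 106592/(-49917) = -81587/62202 - 106592*(-1/49917) = -81587/62202 + 106592/49917 = 40597735/49284718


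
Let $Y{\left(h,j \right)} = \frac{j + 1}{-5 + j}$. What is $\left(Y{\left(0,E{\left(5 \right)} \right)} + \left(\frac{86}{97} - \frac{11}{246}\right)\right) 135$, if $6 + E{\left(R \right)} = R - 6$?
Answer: $\frac{720450}{3977} \approx 181.15$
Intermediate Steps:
$E{\left(R \right)} = -12 + R$ ($E{\left(R \right)} = -6 + \left(R - 6\right) = -6 + \left(-6 + R\right) = -12 + R$)
$Y{\left(h,j \right)} = \frac{1 + j}{-5 + j}$
$\left(Y{\left(0,E{\left(5 \right)} \right)} + \left(\frac{86}{97} - \frac{11}{246}\right)\right) 135 = \left(\frac{1 + \left(-12 + 5\right)}{-5 + \left(-12 + 5\right)} + \left(\frac{86}{97} - \frac{11}{246}\right)\right) 135 = \left(\frac{1 - 7}{-5 - 7} + \left(86 \cdot \frac{1}{97} - \frac{11}{246}\right)\right) 135 = \left(\frac{1}{-12} \left(-6\right) + \left(\frac{86}{97} - \frac{11}{246}\right)\right) 135 = \left(\left(- \frac{1}{12}\right) \left(-6\right) + \frac{20089}{23862}\right) 135 = \left(\frac{1}{2} + \frac{20089}{23862}\right) 135 = \frac{16010}{11931} \cdot 135 = \frac{720450}{3977}$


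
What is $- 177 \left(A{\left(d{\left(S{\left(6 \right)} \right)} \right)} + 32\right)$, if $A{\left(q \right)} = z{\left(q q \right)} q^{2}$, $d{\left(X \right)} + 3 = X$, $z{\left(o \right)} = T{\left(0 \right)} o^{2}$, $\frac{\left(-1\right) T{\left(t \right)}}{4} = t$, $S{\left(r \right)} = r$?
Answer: $-5664$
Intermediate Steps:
$T{\left(t \right)} = - 4 t$
$z{\left(o \right)} = 0$ ($z{\left(o \right)} = \left(-4\right) 0 o^{2} = 0 o^{2} = 0$)
$d{\left(X \right)} = -3 + X$
$A{\left(q \right)} = 0$ ($A{\left(q \right)} = 0 q^{2} = 0$)
$- 177 \left(A{\left(d{\left(S{\left(6 \right)} \right)} \right)} + 32\right) = - 177 \left(0 + 32\right) = \left(-177\right) 32 = -5664$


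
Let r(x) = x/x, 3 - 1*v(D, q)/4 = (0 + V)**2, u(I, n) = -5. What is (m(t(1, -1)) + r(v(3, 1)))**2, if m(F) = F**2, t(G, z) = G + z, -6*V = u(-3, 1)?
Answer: 1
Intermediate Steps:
V = 5/6 (V = -1/6*(-5) = 5/6 ≈ 0.83333)
v(D, q) = 83/9 (v(D, q) = 12 - 4*(0 + 5/6)**2 = 12 - 4*(5/6)**2 = 12 - 4*25/36 = 12 - 25/9 = 83/9)
r(x) = 1
(m(t(1, -1)) + r(v(3, 1)))**2 = ((1 - 1)**2 + 1)**2 = (0**2 + 1)**2 = (0 + 1)**2 = 1**2 = 1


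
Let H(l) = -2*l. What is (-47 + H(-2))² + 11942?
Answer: 13791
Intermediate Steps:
(-47 + H(-2))² + 11942 = (-47 - 2*(-2))² + 11942 = (-47 + 4)² + 11942 = (-43)² + 11942 = 1849 + 11942 = 13791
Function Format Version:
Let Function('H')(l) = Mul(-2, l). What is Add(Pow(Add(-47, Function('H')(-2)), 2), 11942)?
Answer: 13791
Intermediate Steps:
Add(Pow(Add(-47, Function('H')(-2)), 2), 11942) = Add(Pow(Add(-47, Mul(-2, -2)), 2), 11942) = Add(Pow(Add(-47, 4), 2), 11942) = Add(Pow(-43, 2), 11942) = Add(1849, 11942) = 13791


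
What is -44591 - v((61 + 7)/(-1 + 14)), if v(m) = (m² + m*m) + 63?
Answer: -7555774/169 ≈ -44709.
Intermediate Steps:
v(m) = 63 + 2*m² (v(m) = (m² + m²) + 63 = 2*m² + 63 = 63 + 2*m²)
-44591 - v((61 + 7)/(-1 + 14)) = -44591 - (63 + 2*((61 + 7)/(-1 + 14))²) = -44591 - (63 + 2*(68/13)²) = -44591 - (63 + 2*(4624/169)) = -44591 - (63 + 9248/169) = -44591 - 1*19895/169 = -44591 - 19895/169 = -7555774/169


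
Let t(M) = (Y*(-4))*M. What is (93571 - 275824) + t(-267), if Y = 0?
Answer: -182253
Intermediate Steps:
t(M) = 0 (t(M) = (0*(-4))*M = 0*M = 0)
(93571 - 275824) + t(-267) = (93571 - 275824) + 0 = -182253 + 0 = -182253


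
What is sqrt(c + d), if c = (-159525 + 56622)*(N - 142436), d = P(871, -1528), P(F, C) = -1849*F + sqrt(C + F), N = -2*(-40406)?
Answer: sqrt(6339683993 + 3*I*sqrt(73)) ≈ 79622.0 + 0.e-4*I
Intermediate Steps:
N = 80812
P(F, C) = sqrt(C + F) - 1849*F
d = -1610479 + 3*I*sqrt(73) (d = sqrt(-1528 + 871) - 1849*871 = sqrt(-657) - 1610479 = 3*I*sqrt(73) - 1610479 = -1610479 + 3*I*sqrt(73) ≈ -1.6105e+6 + 25.632*I)
c = 6341294472 (c = (-159525 + 56622)*(80812 - 142436) = -102903*(-61624) = 6341294472)
sqrt(c + d) = sqrt(6341294472 + (-1610479 + 3*I*sqrt(73))) = sqrt(6339683993 + 3*I*sqrt(73))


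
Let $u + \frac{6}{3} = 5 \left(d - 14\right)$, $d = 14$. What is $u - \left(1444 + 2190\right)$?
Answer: $-3636$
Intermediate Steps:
$u = -2$ ($u = -2 + 5 \left(14 - 14\right) = -2 + 5 \cdot 0 = -2 + 0 = -2$)
$u - \left(1444 + 2190\right) = -2 - \left(1444 + 2190\right) = -2 - 3634 = -3636$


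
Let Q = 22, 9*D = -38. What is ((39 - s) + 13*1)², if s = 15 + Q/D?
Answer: 643204/361 ≈ 1781.7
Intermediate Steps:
D = -38/9 (D = (⅑)*(-38) = -38/9 ≈ -4.2222)
s = 186/19 (s = 15 + 22/(-38/9) = 15 + 22*(-9/38) = 15 - 99/19 = 186/19 ≈ 9.7895)
((39 - s) + 13*1)² = ((39 - 1*186/19) + 13*1)² = ((39 - 186/19) + 13)² = (555/19 + 13)² = (802/19)² = 643204/361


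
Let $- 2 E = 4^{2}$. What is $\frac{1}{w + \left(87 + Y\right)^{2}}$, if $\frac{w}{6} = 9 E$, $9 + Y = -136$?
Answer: $\frac{1}{2932} \approx 0.00034106$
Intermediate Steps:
$Y = -145$ ($Y = -9 - 136 = -145$)
$E = -8$ ($E = - \frac{4^{2}}{2} = \left(- \frac{1}{2}\right) 16 = -8$)
$w = -432$ ($w = 6 \cdot 9 \left(-8\right) = 6 \left(-72\right) = -432$)
$\frac{1}{w + \left(87 + Y\right)^{2}} = \frac{1}{-432 + \left(87 - 145\right)^{2}} = \frac{1}{-432 + \left(-58\right)^{2}} = \frac{1}{-432 + 3364} = \frac{1}{2932}$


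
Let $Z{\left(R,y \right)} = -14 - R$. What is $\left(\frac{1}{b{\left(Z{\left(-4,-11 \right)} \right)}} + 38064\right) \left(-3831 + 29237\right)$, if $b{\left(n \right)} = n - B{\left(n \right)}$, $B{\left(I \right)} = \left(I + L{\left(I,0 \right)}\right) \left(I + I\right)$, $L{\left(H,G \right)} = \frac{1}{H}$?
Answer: $\frac{102507709601}{106} \approx 9.6705 \cdot 10^{8}$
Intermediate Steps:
$B{\left(I \right)} = 2 I \left(I + \frac{1}{I}\right)$ ($B{\left(I \right)} = \left(I + \frac{1}{I}\right) \left(I + I\right) = \left(I + \frac{1}{I}\right) 2 I = 2 I \left(I + \frac{1}{I}\right)$)
$b{\left(n \right)} = -2 + n - 2 n^{2}$ ($b{\left(n \right)} = n - \left(2 + 2 n^{2}\right) = -2 + n - 2 n^{2}$)
$\left(\frac{1}{b{\left(Z{\left(-4,-11 \right)} \right)}} + 38064\right) \left(-3831 + 29237\right) = \left(\frac{1}{-2 - 10 - 2 \left(-14 - -4\right)^{2}} + 38064\right) \left(-3831 + 29237\right) = \left(\frac{1}{-2 + \left(-14 + 4\right) - 2 \left(-14 + 4\right)^{2}} + 38064\right) 25406 = \left(\frac{1}{-2 - 10 - 2 \left(-10\right)^{2}} + 38064\right) 25406 = \left(\frac{1}{-2 - 10 - 200} + 38064\right) 25406 = \left(\frac{1}{-212} + 38064\right) 25406 = \left(- \frac{1}{212} + 38064\right) 25406 = \frac{8069567}{212} \cdot 25406 = \frac{102507709601}{106}$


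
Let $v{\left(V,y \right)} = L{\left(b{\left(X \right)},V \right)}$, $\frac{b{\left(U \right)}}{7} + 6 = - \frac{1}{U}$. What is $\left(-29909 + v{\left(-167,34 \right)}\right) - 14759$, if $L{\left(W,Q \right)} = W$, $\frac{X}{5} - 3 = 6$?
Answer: $- \frac{2011957}{45} \approx -44710.0$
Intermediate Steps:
$X = 45$ ($X = 15 + 5 \cdot 6 = 15 + 30 = 45$)
$b{\left(U \right)} = -42 - \frac{7}{U}$ ($b{\left(U \right)} = -42 + 7 \left(- \frac{1}{U}\right) = -42 - \frac{7}{U}$)
$v{\left(V,y \right)} = - \frac{1897}{45}$ ($v{\left(V,y \right)} = -42 - \frac{7}{45} = - \frac{1897}{45}$)
$\left(-29909 + v{\left(-167,34 \right)}\right) - 14759 = \left(-29909 - \frac{1897}{45}\right) - 14759 = - \frac{1347802}{45} - 14759 = - \frac{2011957}{45}$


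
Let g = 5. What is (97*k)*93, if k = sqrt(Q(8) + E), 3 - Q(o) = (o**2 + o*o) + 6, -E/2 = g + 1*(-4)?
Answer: 9021*I*sqrt(133) ≈ 1.0404e+5*I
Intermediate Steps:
E = -2 (E = -2*(5 + 1*(-4)) = -2*(5 - 4) = -2*1 = -2)
Q(o) = -3 - 2*o**2 (Q(o) = 3 - ((o**2 + o*o) + 6) = 3 - ((o**2 + o**2) + 6) = 3 - (2*o**2 + 6) = 3 - (6 + 2*o**2) = 3 + (-6 - 2*o**2) = -3 - 2*o**2)
k = I*sqrt(133) (k = sqrt((-3 - 2*8**2) - 2) = sqrt((-3 - 2*64) - 2) = sqrt((-3 - 128) - 2) = sqrt(-131 - 2) = sqrt(-133) = I*sqrt(133) ≈ 11.533*I)
(97*k)*93 = (97*(I*sqrt(133)))*93 = (97*I*sqrt(133))*93 = 9021*I*sqrt(133)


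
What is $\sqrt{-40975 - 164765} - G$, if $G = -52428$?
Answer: $52428 + 18 i \sqrt{635} \approx 52428.0 + 453.59 i$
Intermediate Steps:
$\sqrt{-40975 - 164765} - G = \sqrt{-40975 - 164765} - -52428 = \sqrt{-205740} + 52428 = 18 i \sqrt{635} + 52428 = 52428 + 18 i \sqrt{635}$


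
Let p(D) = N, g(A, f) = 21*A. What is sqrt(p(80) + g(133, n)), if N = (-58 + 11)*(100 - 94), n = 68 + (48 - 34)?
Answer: 9*sqrt(31) ≈ 50.110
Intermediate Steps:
n = 82 (n = 68 + 14 = 82)
N = -282 (N = -47*6 = -282)
p(D) = -282
sqrt(p(80) + g(133, n)) = sqrt(-282 + 21*133) = sqrt(-282 + 2793) = sqrt(2511) = 9*sqrt(31)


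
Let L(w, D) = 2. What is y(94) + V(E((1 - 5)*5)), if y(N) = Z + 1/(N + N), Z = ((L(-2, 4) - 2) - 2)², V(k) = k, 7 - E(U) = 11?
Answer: 1/188 ≈ 0.0053191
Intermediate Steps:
E(U) = -4 (E(U) = 7 - 1*11 = 7 - 11 = -4)
Z = 4 (Z = ((2 - 2) - 2)² = (0 - 2)² = (-2)² = 4)
y(N) = 4 + 1/(2*N) (y(N) = 4 + 1/(N + N) = 4 + 1/(2*N))
y(94) + V(E((1 - 5)*5)) = (4 + (½)/94) - 4 = (4 + (½)*(1/94)) - 4 = (4 + 1/188) - 4 = 753/188 - 4 = 1/188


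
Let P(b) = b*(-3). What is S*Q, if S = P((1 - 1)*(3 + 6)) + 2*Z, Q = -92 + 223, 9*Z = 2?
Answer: 524/9 ≈ 58.222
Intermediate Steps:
Z = 2/9 (Z = (1/9)*2 = 2/9 ≈ 0.22222)
P(b) = -3*b
Q = 131
S = 4/9 (S = -3*(1 - 1)*(3 + 6) + 2*(2/9) = -0*9 + 4/9 = -3*0 + 4/9 = 0 + 4/9 = 4/9 ≈ 0.44444)
S*Q = (4/9)*131 = 524/9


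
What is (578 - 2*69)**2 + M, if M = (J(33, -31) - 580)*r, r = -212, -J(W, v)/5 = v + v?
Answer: 250840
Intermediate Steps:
J(W, v) = -10*v (J(W, v) = -5*(v + v) = -10*v)
M = 57240 (M = (-10*(-31) - 580)*(-212) = (310 - 580)*(-212) = -270*(-212) = 57240)
(578 - 2*69)**2 + M = (578 - 2*69)**2 + 57240 = (578 - 138)**2 + 57240 = 440**2 + 57240 = 193600 + 57240 = 250840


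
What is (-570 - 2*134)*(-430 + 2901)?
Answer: -2070698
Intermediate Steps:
(-570 - 2*134)*(-430 + 2901) = (-570 - 268)*2471 = -838*2471 = -2070698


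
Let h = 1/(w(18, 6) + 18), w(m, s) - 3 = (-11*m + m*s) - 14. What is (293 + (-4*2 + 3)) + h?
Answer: 23903/83 ≈ 287.99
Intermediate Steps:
w(m, s) = -11 - 11*m + m*s (w(m, s) = 3 + ((-11*m + m*s) - 14) = 3 + (-14 - 11*m + m*s) = -11 - 11*m + m*s)
h = -1/83 (h = 1/((-11 - 11*18 + 18*6) + 18) = 1/((-11 - 198 + 108) + 18) = 1/(-101 + 18) = 1/(-83) = -1/83 ≈ -0.012048)
(293 + (-4*2 + 3)) + h = (293 + (-4*2 + 3)) - 1/83 = (293 + (-8 + 3)) - 1/83 = (293 - 5) - 1/83 = 288 - 1/83 = 23903/83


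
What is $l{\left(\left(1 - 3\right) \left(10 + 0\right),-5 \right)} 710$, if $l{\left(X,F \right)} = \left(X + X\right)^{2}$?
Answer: $1136000$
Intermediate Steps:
$l{\left(X,F \right)} = 4 X^{2}$ ($l{\left(X,F \right)} = \left(2 X\right)^{2} = 4 X^{2}$)
$l{\left(\left(1 - 3\right) \left(10 + 0\right),-5 \right)} 710 = 4 \left(\left(1 - 3\right) \left(10 + 0\right)\right)^{2} \cdot 710 = 4 \left(\left(-2\right) 10\right)^{2} \cdot 710 = 4 \left(-20\right)^{2} \cdot 710 = 4 \cdot 400 \cdot 710 = 1600 \cdot 710 = 1136000$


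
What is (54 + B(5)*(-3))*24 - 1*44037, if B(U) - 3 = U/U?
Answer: -43029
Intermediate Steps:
B(U) = 4 (B(U) = 3 + U/U = 3 + 1 = 4)
(54 + B(5)*(-3))*24 - 1*44037 = (54 + 4*(-3))*24 - 1*44037 = (54 - 12)*24 - 44037 = 42*24 - 44037 = 1008 - 44037 = -43029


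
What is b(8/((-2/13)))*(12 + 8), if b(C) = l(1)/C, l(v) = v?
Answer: -5/13 ≈ -0.38462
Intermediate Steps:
b(C) = 1/C
b(8/((-2/13)))*(12 + 8) = (12 + 8)/((8/((-2/13)))) = 20/(8/((-2*1/13))) = 20/(8/(-2/13)) = 20/(8*(-13/2)) = 20/(-52) = -1/52*20 = -5/13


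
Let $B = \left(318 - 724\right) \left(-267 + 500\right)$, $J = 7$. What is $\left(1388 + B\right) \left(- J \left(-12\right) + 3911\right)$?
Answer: $-372373950$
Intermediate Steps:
$B = -94598$ ($B = \left(-406\right) 233 = -94598$)
$\left(1388 + B\right) \left(- J \left(-12\right) + 3911\right) = \left(1388 - 94598\right) \left(\left(-1\right) 7 \left(-12\right) + 3911\right) = - 93210 \left(\left(-7\right) \left(-12\right) + 3911\right) = - 93210 \left(84 + 3911\right) = \left(-93210\right) 3995 = -372373950$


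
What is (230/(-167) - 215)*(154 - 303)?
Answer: 5384115/167 ≈ 32240.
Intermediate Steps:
(230/(-167) - 215)*(154 - 303) = (230*(-1/167) - 215)*(-149) = (-230/167 - 215)*(-149) = -36135/167*(-149) = 5384115/167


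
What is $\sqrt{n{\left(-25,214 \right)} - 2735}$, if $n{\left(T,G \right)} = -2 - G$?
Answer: $i \sqrt{2951} \approx 54.323 i$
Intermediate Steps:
$\sqrt{n{\left(-25,214 \right)} - 2735} = \sqrt{\left(-2 - 214\right) - 2735} = \sqrt{-216 - 2735} = \sqrt{-2951} = i \sqrt{2951}$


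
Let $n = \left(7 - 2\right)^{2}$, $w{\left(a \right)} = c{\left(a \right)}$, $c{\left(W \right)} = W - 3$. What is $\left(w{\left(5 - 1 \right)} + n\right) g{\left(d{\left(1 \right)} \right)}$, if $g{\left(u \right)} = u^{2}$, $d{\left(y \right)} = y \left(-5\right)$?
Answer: $650$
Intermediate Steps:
$c{\left(W \right)} = -3 + W$ ($c{\left(W \right)} = W - 3 = -3 + W$)
$w{\left(a \right)} = -3 + a$
$d{\left(y \right)} = - 5 y$
$n = 25$ ($n = 5^{2} = 25$)
$\left(w{\left(5 - 1 \right)} + n\right) g{\left(d{\left(1 \right)} \right)} = \left(\left(-3 + \left(5 - 1\right)\right) + 25\right) \left(\left(-5\right) 1\right)^{2} = \left(\left(-3 + \left(5 - 1\right)\right) + 25\right) \left(-5\right)^{2} = \left(\left(-3 + 4\right) + 25\right) 25 = \left(1 + 25\right) 25 = 26 \cdot 25 = 650$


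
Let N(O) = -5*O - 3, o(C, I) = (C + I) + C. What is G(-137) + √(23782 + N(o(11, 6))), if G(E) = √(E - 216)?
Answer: √23639 + I*√353 ≈ 153.75 + 18.788*I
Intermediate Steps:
o(C, I) = I + 2*C
G(E) = √(-216 + E)
N(O) = -3 - 5*O
G(-137) + √(23782 + N(o(11, 6))) = √(-216 - 137) + √(23782 + (-3 - 5*(6 + 2*11))) = √(-353) + √(23782 + (-3 - 5*(6 + 22))) = I*√353 + √(23782 + (-3 - 5*28)) = I*√353 + √(23782 + (-3 - 140)) = I*√353 + √(23782 - 143) = I*√353 + √23639 = √23639 + I*√353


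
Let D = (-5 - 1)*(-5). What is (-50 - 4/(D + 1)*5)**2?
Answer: 2464900/961 ≈ 2564.9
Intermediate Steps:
D = 30 (D = -6*(-5) = 30)
(-50 - 4/(D + 1)*5)**2 = (-50 - 4/(30 + 1)*5)**2 = (-50 - 4/31*5)**2 = (-50 - 20/31)**2 = (-1570/31)**2 = 2464900/961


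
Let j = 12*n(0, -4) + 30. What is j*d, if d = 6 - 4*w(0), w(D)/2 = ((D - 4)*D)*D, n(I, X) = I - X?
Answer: 468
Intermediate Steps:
w(D) = 2*D²*(-4 + D) (w(D) = 2*(((D - 4)*D)*D) = 2*(((-4 + D)*D)*D) = 2*((D*(-4 + D))*D) = 2*(D²*(-4 + D)) = 2*D²*(-4 + D))
d = 6 (d = 6 - 8*0²*(-4 + 0) = 6 - 8*0*(-4) = 6 - 4*0 = 6 + 0 = 6)
j = 78 (j = 12*(0 - 1*(-4)) + 30 = 12*(0 + 4) + 30 = 12*4 + 30 = 48 + 30 = 78)
j*d = 78*6 = 468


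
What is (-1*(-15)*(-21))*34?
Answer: -10710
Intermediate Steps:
(-1*(-15)*(-21))*34 = (15*(-21))*34 = -315*34 = -10710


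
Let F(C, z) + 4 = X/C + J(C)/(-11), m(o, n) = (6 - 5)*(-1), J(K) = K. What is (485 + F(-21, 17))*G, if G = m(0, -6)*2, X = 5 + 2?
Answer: -31850/33 ≈ -965.15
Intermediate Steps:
X = 7
m(o, n) = -1 (m(o, n) = 1*(-1) = -1)
F(C, z) = -4 + 7/C - C/11 (F(C, z) = -4 + (7/C + C/(-11)) = -4 + (7/C + C*(-1/11)) = -4 + (7/C - C/11) = -4 + 7/C - C/11)
G = -2 (G = -1*2 = -2)
(485 + F(-21, 17))*G = (485 + (-4 + 7/(-21) - 1/11*(-21)))*(-2) = (485 + (-4 + 7*(-1/21) + 21/11))*(-2) = (485 + (-4 - ⅓ + 21/11))*(-2) = (485 - 80/33)*(-2) = (15925/33)*(-2) = -31850/33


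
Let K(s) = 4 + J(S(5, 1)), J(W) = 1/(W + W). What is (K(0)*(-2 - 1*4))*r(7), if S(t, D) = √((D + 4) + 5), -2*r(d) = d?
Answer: 84 + 21*√10/20 ≈ 87.320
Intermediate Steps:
r(d) = -d/2
S(t, D) = √(9 + D) (S(t, D) = √((4 + D) + 5) = √(9 + D))
J(W) = 1/(2*W)
K(s) = 4 + √10/20 (K(s) = 4 + 1/(2*(√(9 + 1))) = 4 + 1/(2*(√10)) = 4 + (√10/10)/2 = 4 + √10/20)
(K(0)*(-2 - 1*4))*r(7) = ((4 + √10/20)*(-2 - 1*4))*(-½*7) = ((4 + √10/20)*(-2 - 4))*(-7/2) = ((4 + √10/20)*(-6))*(-7/2) = (-24 - 3*√10/10)*(-7/2) = 84 + 21*√10/20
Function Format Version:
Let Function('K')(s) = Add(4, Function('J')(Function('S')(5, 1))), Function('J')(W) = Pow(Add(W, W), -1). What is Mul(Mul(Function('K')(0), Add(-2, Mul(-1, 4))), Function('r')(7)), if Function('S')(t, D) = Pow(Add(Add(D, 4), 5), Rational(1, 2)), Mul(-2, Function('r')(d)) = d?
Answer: Add(84, Mul(Rational(21, 20), Pow(10, Rational(1, 2)))) ≈ 87.320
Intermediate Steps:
Function('r')(d) = Mul(Rational(-1, 2), d)
Function('S')(t, D) = Pow(Add(9, D), Rational(1, 2)) (Function('S')(t, D) = Pow(Add(Add(4, D), 5), Rational(1, 2)) = Pow(Add(9, D), Rational(1, 2)))
Function('J')(W) = Mul(Rational(1, 2), Pow(W, -1)) (Function('J')(W) = Pow(Mul(2, W), -1) = Mul(Rational(1, 2), Pow(W, -1)))
Function('K')(s) = Add(4, Mul(Rational(1, 20), Pow(10, Rational(1, 2)))) (Function('K')(s) = Add(4, Mul(Rational(1, 2), Pow(Pow(Add(9, 1), Rational(1, 2)), -1))) = Add(4, Mul(Rational(1, 2), Pow(Pow(10, Rational(1, 2)), -1))) = Add(4, Mul(Rational(1, 2), Mul(Rational(1, 10), Pow(10, Rational(1, 2))))) = Add(4, Mul(Rational(1, 20), Pow(10, Rational(1, 2)))))
Mul(Mul(Function('K')(0), Add(-2, Mul(-1, 4))), Function('r')(7)) = Mul(Mul(Add(4, Mul(Rational(1, 20), Pow(10, Rational(1, 2)))), Add(-2, Mul(-1, 4))), Mul(Rational(-1, 2), 7)) = Mul(Mul(Add(4, Mul(Rational(1, 20), Pow(10, Rational(1, 2)))), Add(-2, -4)), Rational(-7, 2)) = Mul(Mul(Add(4, Mul(Rational(1, 20), Pow(10, Rational(1, 2)))), -6), Rational(-7, 2)) = Mul(Add(-24, Mul(Rational(-3, 10), Pow(10, Rational(1, 2)))), Rational(-7, 2)) = Add(84, Mul(Rational(21, 20), Pow(10, Rational(1, 2))))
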